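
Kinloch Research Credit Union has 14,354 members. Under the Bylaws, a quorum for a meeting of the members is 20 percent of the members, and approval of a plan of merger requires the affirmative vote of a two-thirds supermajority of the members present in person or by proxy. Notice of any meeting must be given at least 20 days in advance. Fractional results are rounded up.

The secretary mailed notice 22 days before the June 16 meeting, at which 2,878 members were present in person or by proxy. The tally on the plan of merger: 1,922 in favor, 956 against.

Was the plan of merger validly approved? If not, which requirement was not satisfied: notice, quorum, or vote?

Valid — all requirements satisfied.

Notice: 22 days given; 20 required. Satisfied.
Quorum: 20% of 14,354 = 2,870.80, rounded up to 2,871; 2,878 present. Satisfied.
Vote: requires two-thirds of those present (2,878); 2/3 of 2878 = 1918.67, rounded up to 1919, so 1,919 needed; 1,922 in favor. Satisfied.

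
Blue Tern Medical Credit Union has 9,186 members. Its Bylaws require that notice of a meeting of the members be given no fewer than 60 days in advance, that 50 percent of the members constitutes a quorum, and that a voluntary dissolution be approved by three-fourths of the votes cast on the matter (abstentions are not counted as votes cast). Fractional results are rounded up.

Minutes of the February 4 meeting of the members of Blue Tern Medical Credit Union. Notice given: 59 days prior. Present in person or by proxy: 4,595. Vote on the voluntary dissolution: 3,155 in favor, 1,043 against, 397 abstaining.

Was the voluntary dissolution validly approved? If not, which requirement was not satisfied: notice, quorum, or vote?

Invalid — notice requirement not satisfied.

Notice: 59 days given; 60 required. Not satisfied.
Quorum: 50% of 9,186 = 4,593; 4,595 present. Satisfied.
Vote: requires three-fourths of the votes cast (4,595 − 397 abstaining = 4,198); 3/4 of 4198 = 3148.50, rounded up to 3149, so 3,149 needed; 3,155 in favor. Satisfied.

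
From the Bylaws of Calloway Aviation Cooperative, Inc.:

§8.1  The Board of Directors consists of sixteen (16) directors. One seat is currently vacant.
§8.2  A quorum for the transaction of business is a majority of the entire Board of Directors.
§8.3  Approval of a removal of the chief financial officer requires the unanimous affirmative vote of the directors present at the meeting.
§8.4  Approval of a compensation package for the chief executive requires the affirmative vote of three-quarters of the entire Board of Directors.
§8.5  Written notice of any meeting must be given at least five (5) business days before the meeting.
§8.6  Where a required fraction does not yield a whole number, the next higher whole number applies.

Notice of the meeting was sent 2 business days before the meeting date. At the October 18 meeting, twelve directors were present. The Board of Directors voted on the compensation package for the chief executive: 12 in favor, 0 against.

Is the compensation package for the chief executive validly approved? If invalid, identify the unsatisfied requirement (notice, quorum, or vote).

Invalid — notice requirement not satisfied.

Notice: 2 business days given; 5 required (2 < 5). Not satisfied.
Quorum: 12 present; quorum is 9. Satisfied.
Vote: the compensation package for the chief executive requires three-fourths of the entire Board of Directors (16). 3/4 of 16 = 12, so 12 affirmative votes are needed; 12 voted in favor. Satisfied.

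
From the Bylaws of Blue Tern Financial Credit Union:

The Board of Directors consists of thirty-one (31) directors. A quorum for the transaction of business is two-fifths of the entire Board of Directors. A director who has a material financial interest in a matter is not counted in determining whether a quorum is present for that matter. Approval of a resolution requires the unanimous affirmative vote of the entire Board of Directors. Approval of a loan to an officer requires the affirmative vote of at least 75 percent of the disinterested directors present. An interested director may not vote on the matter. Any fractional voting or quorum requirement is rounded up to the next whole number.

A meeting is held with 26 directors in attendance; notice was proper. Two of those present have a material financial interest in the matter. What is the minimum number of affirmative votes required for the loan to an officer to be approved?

The loan to an officer requires three-fourths of the disinterested directors present (26 − 2 = 24).
3/4 of 24 = 18.

18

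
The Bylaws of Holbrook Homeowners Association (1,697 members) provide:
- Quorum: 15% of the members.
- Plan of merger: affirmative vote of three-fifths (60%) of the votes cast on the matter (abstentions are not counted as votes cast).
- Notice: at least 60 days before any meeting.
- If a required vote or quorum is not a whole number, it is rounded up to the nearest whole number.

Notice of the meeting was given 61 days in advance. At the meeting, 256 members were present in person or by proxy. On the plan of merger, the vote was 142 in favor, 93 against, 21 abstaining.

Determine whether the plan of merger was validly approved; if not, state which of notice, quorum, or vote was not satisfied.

Notice: 61 days given; 60 required. Satisfied.
Quorum: 15% of 1,697 = 254.55, rounded up to 255; 256 present. Satisfied.
Vote: requires three-fifths of the votes cast (256 − 21 abstaining = 235); 3/5 of 235 = 141, so 141 needed; 142 in favor. Satisfied.

Valid — all requirements satisfied.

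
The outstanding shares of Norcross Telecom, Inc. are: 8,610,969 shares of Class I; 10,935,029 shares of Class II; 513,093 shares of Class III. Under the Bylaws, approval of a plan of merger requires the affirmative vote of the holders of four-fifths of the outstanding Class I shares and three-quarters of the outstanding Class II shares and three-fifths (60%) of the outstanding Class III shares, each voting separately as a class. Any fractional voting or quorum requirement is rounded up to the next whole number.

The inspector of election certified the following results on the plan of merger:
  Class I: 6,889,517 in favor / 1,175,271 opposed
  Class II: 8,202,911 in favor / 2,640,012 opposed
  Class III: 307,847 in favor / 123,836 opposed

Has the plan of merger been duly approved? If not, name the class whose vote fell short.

Not approved — the Class III shares did not give the required vote.

Class I: 4/5 of 8610969 = 6888775.20, rounded up to 6888776; 6,888,776 required, 6,889,517 in favor — approved.
Class II: 3/4 of 10935029 = 8201271.75, rounded up to 8201272; 8,201,272 required, 8,202,911 in favor — approved.
Class III: 3/5 of 513093 = 307855.80, rounded up to 307856; 307,856 required, 307,847 in favor — not approved.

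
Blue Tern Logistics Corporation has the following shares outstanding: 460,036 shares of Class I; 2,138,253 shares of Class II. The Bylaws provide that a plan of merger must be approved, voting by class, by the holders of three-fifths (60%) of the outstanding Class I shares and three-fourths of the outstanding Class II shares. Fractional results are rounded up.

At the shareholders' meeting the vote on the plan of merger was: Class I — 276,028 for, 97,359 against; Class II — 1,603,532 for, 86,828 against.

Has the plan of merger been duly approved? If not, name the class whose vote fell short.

Not approved — the Class II shares did not give the required vote.

Class I: 3/5 of 460036 = 276021.60, rounded up to 276022; 276,022 required, 276,028 in favor — approved.
Class II: 3/4 of 2138253 = 1603689.75, rounded up to 1603690; 1,603,690 required, 1,603,532 in favor — not approved.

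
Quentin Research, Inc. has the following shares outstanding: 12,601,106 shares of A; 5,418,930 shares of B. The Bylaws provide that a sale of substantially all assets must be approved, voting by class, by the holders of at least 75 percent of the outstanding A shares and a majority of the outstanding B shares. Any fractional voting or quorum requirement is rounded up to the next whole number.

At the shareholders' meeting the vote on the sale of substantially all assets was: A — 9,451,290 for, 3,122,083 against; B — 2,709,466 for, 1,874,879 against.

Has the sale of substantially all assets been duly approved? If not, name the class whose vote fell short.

A: 3/4 of 12601106 = 9450829.50, rounded up to 9450830; 9,450,830 required, 9,451,290 in favor — approved.
B: a majority of 5418930 is 2709466; 2,709,466 required, 2,709,466 in favor — approved.

Approved — every class gave the required vote.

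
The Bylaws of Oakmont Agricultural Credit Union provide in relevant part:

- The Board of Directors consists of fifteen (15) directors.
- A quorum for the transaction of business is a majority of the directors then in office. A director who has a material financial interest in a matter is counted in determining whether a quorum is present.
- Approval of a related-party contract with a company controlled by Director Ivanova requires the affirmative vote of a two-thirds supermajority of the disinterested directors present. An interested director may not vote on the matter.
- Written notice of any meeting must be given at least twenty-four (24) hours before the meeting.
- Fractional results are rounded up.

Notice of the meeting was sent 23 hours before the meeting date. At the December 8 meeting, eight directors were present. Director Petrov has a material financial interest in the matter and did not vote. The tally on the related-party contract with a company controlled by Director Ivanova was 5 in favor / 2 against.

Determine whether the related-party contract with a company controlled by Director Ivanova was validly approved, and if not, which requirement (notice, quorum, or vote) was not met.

Notice: 23 hours given; 24 required (23 < 24). Not satisfied.
Quorum: 8 present (interested directors count toward quorum); quorum is 8. Satisfied.
Vote: the related-party contract with a company controlled by Director Ivanova requires two-thirds of the disinterested directors present (8 − 1 = 7). 2/3 of 7 = 4.67, rounded up to 5, so 5 affirmative votes are needed; 5 voted in favor. Satisfied.

Invalid — notice requirement not satisfied.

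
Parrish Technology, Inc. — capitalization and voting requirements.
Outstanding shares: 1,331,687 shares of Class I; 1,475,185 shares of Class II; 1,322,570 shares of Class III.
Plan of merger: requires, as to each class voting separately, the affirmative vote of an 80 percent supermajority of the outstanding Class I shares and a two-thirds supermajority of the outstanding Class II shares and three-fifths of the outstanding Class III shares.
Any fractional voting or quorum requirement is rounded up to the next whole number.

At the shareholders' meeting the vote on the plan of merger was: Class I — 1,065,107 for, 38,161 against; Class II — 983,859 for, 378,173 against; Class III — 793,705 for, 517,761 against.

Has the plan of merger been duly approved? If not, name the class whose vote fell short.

Not approved — the Class I shares did not give the required vote.

Class I: 4/5 of 1331687 = 1065349.60, rounded up to 1065350; 1,065,350 required, 1,065,107 in favor — not approved.
Class II: 2/3 of 1475185 = 983456.67, rounded up to 983457; 983,457 required, 983,859 in favor — approved.
Class III: 3/5 of 1322570 = 793542; 793,542 required, 793,705 in favor — approved.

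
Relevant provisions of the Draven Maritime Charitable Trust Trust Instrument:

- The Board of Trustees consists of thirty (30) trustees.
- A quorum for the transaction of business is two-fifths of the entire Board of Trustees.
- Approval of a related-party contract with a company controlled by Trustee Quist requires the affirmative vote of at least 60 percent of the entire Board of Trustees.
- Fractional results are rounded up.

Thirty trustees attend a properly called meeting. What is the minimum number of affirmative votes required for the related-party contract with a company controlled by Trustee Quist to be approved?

The related-party contract with a company controlled by Trustee Quist requires three-fifths of the entire Board of Trustees (30).
3/5 of 30 = 18.

18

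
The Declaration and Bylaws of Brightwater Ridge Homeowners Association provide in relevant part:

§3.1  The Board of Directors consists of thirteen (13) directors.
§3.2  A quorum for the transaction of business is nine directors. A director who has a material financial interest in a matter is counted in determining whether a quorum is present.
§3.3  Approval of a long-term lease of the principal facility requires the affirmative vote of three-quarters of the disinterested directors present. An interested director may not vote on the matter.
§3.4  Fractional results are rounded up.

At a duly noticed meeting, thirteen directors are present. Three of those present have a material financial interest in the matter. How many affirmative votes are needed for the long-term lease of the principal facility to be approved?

8

The long-term lease of the principal facility requires three-fourths of the disinterested directors present (13 − 3 = 10).
3/4 of 10 = 7.50, rounded up to 8.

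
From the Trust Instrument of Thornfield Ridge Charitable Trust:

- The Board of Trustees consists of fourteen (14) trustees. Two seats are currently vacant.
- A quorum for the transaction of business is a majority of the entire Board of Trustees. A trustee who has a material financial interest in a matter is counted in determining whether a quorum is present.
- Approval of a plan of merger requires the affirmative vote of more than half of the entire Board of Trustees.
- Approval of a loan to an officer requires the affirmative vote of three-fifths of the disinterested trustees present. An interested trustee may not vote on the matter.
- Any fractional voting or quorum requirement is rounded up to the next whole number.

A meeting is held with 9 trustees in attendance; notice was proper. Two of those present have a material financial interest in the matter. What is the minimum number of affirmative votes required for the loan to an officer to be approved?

The loan to an officer requires three-fifths of the disinterested trustees present (9 − 2 = 7).
3/5 of 7 = 4.20, rounded up to 5.

5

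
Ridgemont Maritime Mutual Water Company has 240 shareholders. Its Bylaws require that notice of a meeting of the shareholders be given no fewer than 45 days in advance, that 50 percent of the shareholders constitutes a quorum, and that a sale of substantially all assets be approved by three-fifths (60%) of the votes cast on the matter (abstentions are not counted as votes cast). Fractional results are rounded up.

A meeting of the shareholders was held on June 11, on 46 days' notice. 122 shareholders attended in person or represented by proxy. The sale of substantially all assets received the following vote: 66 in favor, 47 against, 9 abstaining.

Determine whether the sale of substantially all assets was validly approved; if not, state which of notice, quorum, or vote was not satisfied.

Invalid — vote requirement not satisfied.

Notice: 46 days given; 45 required. Satisfied.
Quorum: 50% of 240 = 120; 122 present. Satisfied.
Vote: requires three-fifths of the votes cast (122 − 9 abstaining = 113); 3/5 of 113 = 67.80, rounded up to 68, so 68 needed; 66 in favor. Not satisfied.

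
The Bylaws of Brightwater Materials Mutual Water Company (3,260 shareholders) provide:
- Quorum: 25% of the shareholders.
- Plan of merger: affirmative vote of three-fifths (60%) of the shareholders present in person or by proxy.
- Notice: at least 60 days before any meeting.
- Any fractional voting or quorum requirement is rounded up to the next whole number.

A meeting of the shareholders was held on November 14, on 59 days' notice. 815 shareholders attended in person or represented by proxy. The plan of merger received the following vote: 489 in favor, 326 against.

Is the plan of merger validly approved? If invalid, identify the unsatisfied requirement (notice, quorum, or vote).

Invalid — notice requirement not satisfied.

Notice: 59 days given; 60 required. Not satisfied.
Quorum: 25% of 3,260 = 815; 815 present. Satisfied.
Vote: requires three-fifths of those present (815); 3/5 of 815 = 489, so 489 needed; 489 in favor. Satisfied.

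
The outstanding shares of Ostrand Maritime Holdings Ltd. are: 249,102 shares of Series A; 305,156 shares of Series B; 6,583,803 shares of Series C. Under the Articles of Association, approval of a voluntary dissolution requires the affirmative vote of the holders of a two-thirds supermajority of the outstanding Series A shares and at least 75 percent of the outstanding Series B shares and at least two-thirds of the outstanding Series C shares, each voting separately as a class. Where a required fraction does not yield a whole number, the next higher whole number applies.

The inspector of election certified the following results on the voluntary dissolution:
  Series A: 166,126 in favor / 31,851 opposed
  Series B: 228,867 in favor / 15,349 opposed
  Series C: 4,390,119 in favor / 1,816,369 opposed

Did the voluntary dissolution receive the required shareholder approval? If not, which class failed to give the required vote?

Approved — every class gave the required vote.

Series A: 2/3 of 249102 = 166068; 166,068 required, 166,126 in favor — approved.
Series B: 3/4 of 305156 = 228867; 228,867 required, 228,867 in favor — approved.
Series C: 2/3 of 6583803 = 4389202; 4,389,202 required, 4,390,119 in favor — approved.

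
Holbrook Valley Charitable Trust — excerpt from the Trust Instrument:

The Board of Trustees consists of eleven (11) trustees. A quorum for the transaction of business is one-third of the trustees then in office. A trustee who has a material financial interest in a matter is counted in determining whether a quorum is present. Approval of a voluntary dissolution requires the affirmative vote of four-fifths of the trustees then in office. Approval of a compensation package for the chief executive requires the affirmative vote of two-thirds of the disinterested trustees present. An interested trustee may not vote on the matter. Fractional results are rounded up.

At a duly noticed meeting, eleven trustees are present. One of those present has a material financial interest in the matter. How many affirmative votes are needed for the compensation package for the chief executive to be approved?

The compensation package for the chief executive requires two-thirds of the disinterested trustees present (11 − 1 = 10).
2/3 of 10 = 6.67, rounded up to 7.

7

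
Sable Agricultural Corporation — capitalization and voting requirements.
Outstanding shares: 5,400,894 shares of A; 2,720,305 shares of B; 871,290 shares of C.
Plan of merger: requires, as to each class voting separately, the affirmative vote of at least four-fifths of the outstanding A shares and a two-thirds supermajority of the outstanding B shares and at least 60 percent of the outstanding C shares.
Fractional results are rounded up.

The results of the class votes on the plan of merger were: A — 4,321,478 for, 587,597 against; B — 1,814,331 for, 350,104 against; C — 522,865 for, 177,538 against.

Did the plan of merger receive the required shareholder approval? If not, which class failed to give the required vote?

Approved — every class gave the required vote.

A: 4/5 of 5400894 = 4320715.20, rounded up to 4320716; 4,320,716 required, 4,321,478 in favor — approved.
B: 2/3 of 2720305 = 1813536.67, rounded up to 1813537; 1,813,537 required, 1,814,331 in favor — approved.
C: 3/5 of 871290 = 522774; 522,774 required, 522,865 in favor — approved.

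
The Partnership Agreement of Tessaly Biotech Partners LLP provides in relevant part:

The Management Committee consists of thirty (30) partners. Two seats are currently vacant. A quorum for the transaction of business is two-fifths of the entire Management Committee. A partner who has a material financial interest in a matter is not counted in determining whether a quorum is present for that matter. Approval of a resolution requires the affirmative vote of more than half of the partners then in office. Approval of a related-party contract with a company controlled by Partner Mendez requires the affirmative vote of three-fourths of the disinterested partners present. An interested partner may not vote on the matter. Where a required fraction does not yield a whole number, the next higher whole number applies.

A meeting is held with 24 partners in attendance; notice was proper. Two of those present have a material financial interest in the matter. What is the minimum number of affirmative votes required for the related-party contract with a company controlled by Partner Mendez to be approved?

17

The related-party contract with a company controlled by Partner Mendez requires three-fourths of the disinterested partners present (24 − 2 = 22).
3/4 of 22 = 16.50, rounded up to 17.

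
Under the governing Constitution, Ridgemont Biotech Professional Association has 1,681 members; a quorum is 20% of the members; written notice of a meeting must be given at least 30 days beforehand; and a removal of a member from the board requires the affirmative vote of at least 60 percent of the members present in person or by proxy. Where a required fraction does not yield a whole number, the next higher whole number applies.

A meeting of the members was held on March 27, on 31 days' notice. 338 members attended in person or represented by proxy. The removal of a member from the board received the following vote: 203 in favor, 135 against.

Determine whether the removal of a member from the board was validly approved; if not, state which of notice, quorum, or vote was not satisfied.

Notice: 31 days given; 30 required. Satisfied.
Quorum: 20% of 1,681 = 336.20, rounded up to 337; 338 present. Satisfied.
Vote: requires three-fifths of those present (338); 3/5 of 338 = 202.80, rounded up to 203, so 203 needed; 203 in favor. Satisfied.

Valid — all requirements satisfied.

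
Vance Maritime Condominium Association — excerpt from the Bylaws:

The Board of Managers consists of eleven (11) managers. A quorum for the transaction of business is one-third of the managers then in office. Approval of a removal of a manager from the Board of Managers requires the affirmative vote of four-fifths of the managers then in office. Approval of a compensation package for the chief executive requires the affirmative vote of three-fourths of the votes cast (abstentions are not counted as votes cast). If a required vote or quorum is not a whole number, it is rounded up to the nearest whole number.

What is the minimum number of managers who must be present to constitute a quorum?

4

1/3 of 11 = 3.67, rounded up to 4.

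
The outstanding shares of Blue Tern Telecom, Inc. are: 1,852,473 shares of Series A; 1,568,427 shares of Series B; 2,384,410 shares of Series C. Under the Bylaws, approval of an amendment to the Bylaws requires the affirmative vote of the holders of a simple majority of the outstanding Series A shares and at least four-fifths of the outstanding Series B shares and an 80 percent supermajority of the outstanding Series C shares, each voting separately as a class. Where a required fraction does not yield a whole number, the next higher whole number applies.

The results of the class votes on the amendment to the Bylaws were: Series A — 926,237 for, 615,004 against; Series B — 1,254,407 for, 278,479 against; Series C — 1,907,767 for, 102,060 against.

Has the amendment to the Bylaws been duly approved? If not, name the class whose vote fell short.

Not approved — the Series B shares did not give the required vote.

Series A: a majority of 1852473 is 926237; 926,237 required, 926,237 in favor — approved.
Series B: 4/5 of 1568427 = 1254741.60, rounded up to 1254742; 1,254,742 required, 1,254,407 in favor — not approved.
Series C: 4/5 of 2384410 = 1907528; 1,907,528 required, 1,907,767 in favor — approved.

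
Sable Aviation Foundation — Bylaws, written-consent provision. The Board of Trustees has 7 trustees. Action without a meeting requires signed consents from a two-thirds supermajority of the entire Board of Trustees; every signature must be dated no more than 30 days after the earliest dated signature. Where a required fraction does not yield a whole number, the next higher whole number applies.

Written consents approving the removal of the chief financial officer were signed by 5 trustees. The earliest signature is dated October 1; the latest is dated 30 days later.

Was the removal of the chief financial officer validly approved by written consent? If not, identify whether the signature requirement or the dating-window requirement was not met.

Effective — both the signature and dating-window requirements are satisfied.

Signatures required: a two-thirds supermajority of 7 — 2/3 of 7 = 4.67, rounded up to 5, so 5 needed; 5 signed. Sufficient.
Dating window: the latest signature is 30 days after the earliest; the limit is 30 days. Within the window.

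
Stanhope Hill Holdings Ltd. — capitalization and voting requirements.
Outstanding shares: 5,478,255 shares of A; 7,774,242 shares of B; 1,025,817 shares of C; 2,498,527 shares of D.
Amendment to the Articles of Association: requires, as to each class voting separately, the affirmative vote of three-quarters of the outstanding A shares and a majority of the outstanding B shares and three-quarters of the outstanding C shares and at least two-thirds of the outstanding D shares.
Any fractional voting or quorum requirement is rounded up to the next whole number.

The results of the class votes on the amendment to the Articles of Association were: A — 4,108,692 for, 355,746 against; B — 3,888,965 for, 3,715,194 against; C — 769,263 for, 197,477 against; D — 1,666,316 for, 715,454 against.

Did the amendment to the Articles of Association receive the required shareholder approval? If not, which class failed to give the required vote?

Not approved — the C shares did not give the required vote.

A: 3/4 of 5478255 = 4108691.25, rounded up to 4108692; 4,108,692 required, 4,108,692 in favor — approved.
B: a majority of 7774242 is 3887122; 3,887,122 required, 3,888,965 in favor — approved.
C: 3/4 of 1025817 = 769362.75, rounded up to 769363; 769,363 required, 769,263 in favor — not approved.
D: 2/3 of 2498527 = 1665684.67, rounded up to 1665685; 1,665,685 required, 1,666,316 in favor — approved.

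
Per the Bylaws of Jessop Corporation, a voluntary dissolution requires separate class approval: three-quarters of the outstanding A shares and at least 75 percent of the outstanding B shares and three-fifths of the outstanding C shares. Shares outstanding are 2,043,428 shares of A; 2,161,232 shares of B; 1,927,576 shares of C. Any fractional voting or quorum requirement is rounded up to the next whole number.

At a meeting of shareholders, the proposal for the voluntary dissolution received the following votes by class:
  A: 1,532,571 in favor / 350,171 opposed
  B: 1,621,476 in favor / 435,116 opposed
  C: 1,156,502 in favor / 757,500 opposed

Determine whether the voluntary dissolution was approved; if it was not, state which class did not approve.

Not approved — the C shares did not give the required vote.

A: 3/4 of 2043428 = 1532571; 1,532,571 required, 1,532,571 in favor — approved.
B: 3/4 of 2161232 = 1620924; 1,620,924 required, 1,621,476 in favor — approved.
C: 3/5 of 1927576 = 1156545.60, rounded up to 1156546; 1,156,546 required, 1,156,502 in favor — not approved.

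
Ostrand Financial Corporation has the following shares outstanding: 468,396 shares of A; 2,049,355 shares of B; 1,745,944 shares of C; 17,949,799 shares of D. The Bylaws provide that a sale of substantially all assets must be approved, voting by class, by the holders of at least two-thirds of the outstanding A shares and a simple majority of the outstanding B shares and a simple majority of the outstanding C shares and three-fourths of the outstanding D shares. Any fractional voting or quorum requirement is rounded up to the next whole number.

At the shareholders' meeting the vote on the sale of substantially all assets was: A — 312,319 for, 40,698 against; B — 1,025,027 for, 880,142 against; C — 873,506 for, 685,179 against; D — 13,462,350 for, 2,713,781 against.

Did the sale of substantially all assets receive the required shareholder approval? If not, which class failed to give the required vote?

Approved — every class gave the required vote.

A: 2/3 of 468396 = 312264; 312,264 required, 312,319 in favor — approved.
B: a majority of 2049355 is 1024678; 1,024,678 required, 1,025,027 in favor — approved.
C: a majority of 1745944 is 872973; 872,973 required, 873,506 in favor — approved.
D: 3/4 of 17949799 = 13462349.25, rounded up to 13462350; 13,462,350 required, 13,462,350 in favor — approved.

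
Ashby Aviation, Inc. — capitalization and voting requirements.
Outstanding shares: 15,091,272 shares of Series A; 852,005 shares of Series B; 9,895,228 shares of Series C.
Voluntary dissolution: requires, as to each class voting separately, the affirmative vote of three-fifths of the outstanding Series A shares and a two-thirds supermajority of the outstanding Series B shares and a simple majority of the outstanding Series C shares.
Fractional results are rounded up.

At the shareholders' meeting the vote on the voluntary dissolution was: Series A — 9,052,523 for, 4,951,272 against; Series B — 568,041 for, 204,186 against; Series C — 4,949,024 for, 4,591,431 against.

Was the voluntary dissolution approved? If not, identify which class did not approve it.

Series A: 3/5 of 15091272 = 9054763.20, rounded up to 9054764; 9,054,764 required, 9,052,523 in favor — not approved.
Series B: 2/3 of 852005 = 568003.33, rounded up to 568004; 568,004 required, 568,041 in favor — approved.
Series C: a majority of 9895228 is 4947615; 4,947,615 required, 4,949,024 in favor — approved.

Not approved — the Series A shares did not give the required vote.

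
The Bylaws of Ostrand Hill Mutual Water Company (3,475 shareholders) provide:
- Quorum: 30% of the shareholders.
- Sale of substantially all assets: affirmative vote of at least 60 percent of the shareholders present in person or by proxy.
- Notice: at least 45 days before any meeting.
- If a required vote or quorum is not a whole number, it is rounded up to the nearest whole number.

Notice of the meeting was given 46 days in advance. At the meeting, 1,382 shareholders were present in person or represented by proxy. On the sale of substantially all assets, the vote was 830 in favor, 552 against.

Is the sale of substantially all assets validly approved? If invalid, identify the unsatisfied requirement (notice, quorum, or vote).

Valid — all requirements satisfied.

Notice: 46 days given; 45 required. Satisfied.
Quorum: 30% of 3,475 = 1,042.50, rounded up to 1,043; 1,382 present. Satisfied.
Vote: requires three-fifths of those present (1,382); 3/5 of 1382 = 829.20, rounded up to 830, so 830 needed; 830 in favor. Satisfied.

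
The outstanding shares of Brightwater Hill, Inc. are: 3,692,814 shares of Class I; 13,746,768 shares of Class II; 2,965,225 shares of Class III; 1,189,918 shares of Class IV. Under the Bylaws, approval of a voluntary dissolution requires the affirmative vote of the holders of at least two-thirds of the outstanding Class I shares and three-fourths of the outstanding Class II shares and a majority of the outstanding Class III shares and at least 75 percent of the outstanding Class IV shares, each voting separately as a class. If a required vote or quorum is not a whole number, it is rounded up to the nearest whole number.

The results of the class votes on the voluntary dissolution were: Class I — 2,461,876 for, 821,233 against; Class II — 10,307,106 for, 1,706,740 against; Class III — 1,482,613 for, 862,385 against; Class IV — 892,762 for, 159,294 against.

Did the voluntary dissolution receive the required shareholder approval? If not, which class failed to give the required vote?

Class I: 2/3 of 3692814 = 2461876; 2,461,876 required, 2,461,876 in favor — approved.
Class II: 3/4 of 13746768 = 10310076; 10,310,076 required, 10,307,106 in favor — not approved.
Class III: a majority of 2965225 is 1482613; 1,482,613 required, 1,482,613 in favor — approved.
Class IV: 3/4 of 1189918 = 892438.50, rounded up to 892439; 892,439 required, 892,762 in favor — approved.

Not approved — the Class II shares did not give the required vote.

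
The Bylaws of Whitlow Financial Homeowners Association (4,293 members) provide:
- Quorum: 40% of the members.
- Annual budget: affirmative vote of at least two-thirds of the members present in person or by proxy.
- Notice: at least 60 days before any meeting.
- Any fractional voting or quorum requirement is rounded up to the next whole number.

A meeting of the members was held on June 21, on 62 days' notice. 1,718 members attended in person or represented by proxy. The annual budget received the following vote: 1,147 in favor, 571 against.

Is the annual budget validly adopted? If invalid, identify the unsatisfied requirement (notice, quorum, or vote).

Notice: 62 days given; 60 required. Satisfied.
Quorum: 40% of 4,293 = 1,717.20, rounded up to 1,718; 1,718 present. Satisfied.
Vote: requires two-thirds of those present (1,718); 2/3 of 1718 = 1145.33, rounded up to 1146, so 1,146 needed; 1,147 in favor. Satisfied.

Valid — all requirements satisfied.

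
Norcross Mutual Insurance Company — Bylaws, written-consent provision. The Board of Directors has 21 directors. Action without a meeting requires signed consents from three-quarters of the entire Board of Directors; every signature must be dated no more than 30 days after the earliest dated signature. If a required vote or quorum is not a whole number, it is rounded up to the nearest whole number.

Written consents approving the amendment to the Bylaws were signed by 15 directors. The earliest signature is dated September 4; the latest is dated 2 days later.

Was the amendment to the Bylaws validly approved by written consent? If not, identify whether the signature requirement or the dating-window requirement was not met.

Signatures required: three-quarters of 21 — 3/4 of 21 = 15.75, rounded up to 16, so 16 needed; 15 signed. Insufficient.
Dating window: the latest signature is 2 days after the earliest; the limit is 30 days. Within the window.

Not effective — insufficient signatures.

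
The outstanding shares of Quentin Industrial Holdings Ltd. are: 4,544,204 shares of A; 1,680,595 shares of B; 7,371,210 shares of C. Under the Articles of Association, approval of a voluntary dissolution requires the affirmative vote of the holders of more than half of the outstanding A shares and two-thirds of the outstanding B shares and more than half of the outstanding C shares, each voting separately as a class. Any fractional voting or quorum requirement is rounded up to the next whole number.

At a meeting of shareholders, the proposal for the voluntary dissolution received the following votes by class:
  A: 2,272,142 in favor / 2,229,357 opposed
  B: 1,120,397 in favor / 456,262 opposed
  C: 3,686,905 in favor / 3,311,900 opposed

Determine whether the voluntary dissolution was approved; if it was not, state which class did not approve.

A: a majority of 4544204 is 2272103; 2,272,103 required, 2,272,142 in favor — approved.
B: 2/3 of 1680595 = 1120396.67, rounded up to 1120397; 1,120,397 required, 1,120,397 in favor — approved.
C: a majority of 7371210 is 3685606; 3,685,606 required, 3,686,905 in favor — approved.

Approved — every class gave the required vote.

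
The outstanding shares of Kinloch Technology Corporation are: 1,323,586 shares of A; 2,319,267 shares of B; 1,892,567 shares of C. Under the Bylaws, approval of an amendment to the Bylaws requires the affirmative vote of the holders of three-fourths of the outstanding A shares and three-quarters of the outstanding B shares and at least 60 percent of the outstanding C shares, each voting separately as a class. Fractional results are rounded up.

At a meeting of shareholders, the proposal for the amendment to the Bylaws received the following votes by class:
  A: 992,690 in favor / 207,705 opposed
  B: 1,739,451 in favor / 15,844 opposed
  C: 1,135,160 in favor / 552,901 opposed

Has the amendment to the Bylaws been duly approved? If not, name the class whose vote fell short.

A: 3/4 of 1323586 = 992689.50, rounded up to 992690; 992,690 required, 992,690 in favor — approved.
B: 3/4 of 2319267 = 1739450.25, rounded up to 1739451; 1,739,451 required, 1,739,451 in favor — approved.
C: 3/5 of 1892567 = 1135540.20, rounded up to 1135541; 1,135,541 required, 1,135,160 in favor — not approved.

Not approved — the C shares did not give the required vote.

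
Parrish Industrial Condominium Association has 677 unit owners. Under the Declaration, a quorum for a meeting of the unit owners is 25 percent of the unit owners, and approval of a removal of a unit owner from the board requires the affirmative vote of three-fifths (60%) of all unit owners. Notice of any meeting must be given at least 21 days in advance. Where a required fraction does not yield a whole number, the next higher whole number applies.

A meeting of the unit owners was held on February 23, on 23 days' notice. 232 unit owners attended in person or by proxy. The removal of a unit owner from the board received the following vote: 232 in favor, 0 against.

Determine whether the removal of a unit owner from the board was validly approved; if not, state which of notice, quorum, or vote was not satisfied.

Invalid — vote requirement not satisfied.

Notice: 23 days given; 21 required. Satisfied.
Quorum: 25% of 677 = 169.25, rounded up to 170; 232 present. Satisfied.
Vote: requires three-fifths of all unit owners (677); 3/5 of 677 = 406.20, rounded up to 407, so 407 needed; 232 in favor. Not satisfied.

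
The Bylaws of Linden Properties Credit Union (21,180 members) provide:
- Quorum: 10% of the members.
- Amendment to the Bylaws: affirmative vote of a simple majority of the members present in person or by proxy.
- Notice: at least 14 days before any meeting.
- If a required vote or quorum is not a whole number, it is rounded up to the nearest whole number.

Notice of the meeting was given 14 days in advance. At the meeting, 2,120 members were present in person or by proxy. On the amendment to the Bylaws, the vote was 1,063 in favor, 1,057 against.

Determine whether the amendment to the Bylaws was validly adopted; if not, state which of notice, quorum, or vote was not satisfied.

Notice: 14 days given; 14 required. Satisfied.
Quorum: 10% of 21,180 = 2,118; 2,120 present. Satisfied.
Vote: requires a majority of those present (2,120); a majority of 2120 is 1061, so 1,061 needed; 1,063 in favor. Satisfied.

Valid — all requirements satisfied.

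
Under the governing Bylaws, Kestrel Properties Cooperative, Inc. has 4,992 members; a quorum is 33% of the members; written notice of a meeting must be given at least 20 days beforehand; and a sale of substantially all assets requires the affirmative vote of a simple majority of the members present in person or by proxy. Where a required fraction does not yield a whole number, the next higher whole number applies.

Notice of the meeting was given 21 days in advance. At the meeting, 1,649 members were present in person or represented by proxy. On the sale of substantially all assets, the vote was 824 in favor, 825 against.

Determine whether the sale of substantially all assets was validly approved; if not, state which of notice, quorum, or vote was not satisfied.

Notice: 21 days given; 20 required. Satisfied.
Quorum: 33% of 4,992 = 1,647.36, rounded up to 1,648; 1,649 present. Satisfied.
Vote: requires a majority of those present (1,649); a majority of 1649 is 825, so 825 needed; 824 in favor. Not satisfied.

Invalid — vote requirement not satisfied.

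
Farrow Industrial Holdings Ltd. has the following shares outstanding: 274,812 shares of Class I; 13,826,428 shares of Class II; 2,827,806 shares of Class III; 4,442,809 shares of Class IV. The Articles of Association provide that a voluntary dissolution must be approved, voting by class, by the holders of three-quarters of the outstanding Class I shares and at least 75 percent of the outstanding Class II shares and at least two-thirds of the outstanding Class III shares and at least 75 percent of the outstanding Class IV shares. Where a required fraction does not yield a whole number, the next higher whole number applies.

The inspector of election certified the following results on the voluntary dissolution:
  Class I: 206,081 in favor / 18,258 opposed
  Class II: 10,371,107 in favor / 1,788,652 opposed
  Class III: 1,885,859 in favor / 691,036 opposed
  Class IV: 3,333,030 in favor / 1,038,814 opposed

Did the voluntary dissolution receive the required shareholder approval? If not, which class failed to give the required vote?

Not approved — the Class I shares did not give the required vote.

Class I: 3/4 of 274812 = 206109; 206,109 required, 206,081 in favor — not approved.
Class II: 3/4 of 13826428 = 10369821; 10,369,821 required, 10,371,107 in favor — approved.
Class III: 2/3 of 2827806 = 1885204; 1,885,204 required, 1,885,859 in favor — approved.
Class IV: 3/4 of 4442809 = 3332106.75, rounded up to 3332107; 3,332,107 required, 3,333,030 in favor — approved.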